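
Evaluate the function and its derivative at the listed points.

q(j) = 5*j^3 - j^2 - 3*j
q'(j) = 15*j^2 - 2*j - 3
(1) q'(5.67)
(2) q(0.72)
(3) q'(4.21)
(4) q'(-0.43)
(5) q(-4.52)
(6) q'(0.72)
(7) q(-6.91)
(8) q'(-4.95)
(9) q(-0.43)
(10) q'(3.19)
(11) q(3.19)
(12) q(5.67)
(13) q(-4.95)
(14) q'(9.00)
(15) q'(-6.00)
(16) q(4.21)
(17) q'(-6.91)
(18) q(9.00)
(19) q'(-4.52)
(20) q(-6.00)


(1) = 467.89
(2) = -0.81
(3) = 254.44
(4) = 0.63
(5) = -468.60
(6) = 3.34
(7) = -1676.71
(8) = 374.44
(9) = 0.71
(10) = 143.26
(11) = 142.56
(12) = 862.26
(13) = -616.09
(14) = 1194.00
(15) = 549.00
(16) = 342.74
(17) = 727.04
(18) = 3537.00
(19) = 312.50
(20) = -1098.00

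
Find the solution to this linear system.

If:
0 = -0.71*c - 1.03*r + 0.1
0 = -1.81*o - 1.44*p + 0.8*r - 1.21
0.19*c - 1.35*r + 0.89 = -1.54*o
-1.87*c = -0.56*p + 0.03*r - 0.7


Then:
c = 0.39
o = -0.78
p = 0.04
r = -0.17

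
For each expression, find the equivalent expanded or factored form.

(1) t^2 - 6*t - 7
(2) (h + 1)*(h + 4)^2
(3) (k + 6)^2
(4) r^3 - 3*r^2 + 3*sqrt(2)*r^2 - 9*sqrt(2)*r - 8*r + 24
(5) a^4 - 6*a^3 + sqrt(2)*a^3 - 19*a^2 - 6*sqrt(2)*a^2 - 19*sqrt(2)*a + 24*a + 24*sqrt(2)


(1) = (t - 7)*(t + 1)
(2) = h^3 + 9*h^2 + 24*h + 16
(3) = k^2 + 12*k + 36
(4) = (r - 3)*(r - sqrt(2))*(r + 4*sqrt(2))
(5) = (a - 8)*(a - 1)*(a + 3)*(a + sqrt(2))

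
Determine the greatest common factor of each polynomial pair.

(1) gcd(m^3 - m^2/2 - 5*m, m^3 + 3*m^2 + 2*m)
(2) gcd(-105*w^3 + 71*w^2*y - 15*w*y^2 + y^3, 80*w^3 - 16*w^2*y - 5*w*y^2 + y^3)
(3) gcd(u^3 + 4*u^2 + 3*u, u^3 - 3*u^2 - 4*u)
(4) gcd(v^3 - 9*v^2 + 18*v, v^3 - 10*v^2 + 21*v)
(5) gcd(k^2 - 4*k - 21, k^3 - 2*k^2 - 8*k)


(1) = m^2 + 2*m
(2) = -5*w + y
(3) = gcd(u*(u + 1)*(u + 3), u*(u - 4)*(u + 1)) = u^2 + u
(4) = gcd(v*(v - 6)*(v - 3), v*(v - 7)*(v - 3)) = v^2 - 3*v
(5) = gcd((k - 7)*(k + 3), k*(k - 4)*(k + 2)) = 1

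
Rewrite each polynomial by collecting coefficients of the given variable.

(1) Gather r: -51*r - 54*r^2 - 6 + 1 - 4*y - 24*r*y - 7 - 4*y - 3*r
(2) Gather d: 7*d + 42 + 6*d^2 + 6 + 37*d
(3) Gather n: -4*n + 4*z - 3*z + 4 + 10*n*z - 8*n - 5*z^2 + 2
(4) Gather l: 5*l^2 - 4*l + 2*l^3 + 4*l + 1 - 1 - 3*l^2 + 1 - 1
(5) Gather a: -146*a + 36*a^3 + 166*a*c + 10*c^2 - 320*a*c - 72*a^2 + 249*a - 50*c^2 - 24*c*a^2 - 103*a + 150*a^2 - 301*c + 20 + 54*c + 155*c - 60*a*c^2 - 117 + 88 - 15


(1) = -54*r^2 + r*(-24*y - 54) - 8*y - 12
(2) = 6*d^2 + 44*d + 48
(3) = n*(10*z - 12) - 5*z^2 + z + 6
(4) = 2*l^3 + 2*l^2
(5) = 36*a^3 + a^2*(78 - 24*c) + a*(-60*c^2 - 154*c) - 40*c^2 - 92*c - 24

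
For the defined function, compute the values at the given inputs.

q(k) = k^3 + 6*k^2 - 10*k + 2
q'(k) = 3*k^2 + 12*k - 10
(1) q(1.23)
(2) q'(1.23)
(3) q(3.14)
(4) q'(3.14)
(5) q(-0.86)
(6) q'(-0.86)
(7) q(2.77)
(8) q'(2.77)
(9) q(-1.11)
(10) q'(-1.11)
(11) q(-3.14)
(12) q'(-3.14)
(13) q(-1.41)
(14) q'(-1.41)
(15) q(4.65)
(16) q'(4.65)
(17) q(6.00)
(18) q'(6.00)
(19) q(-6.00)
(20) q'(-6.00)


(1) = 0.64
(2) = 9.30
(3) = 60.72
(4) = 57.26
(5) = 14.40
(6) = -18.10
(7) = 41.59
(8) = 46.26
(9) = 19.12
(10) = -19.62
(11) = 61.60
(12) = -18.10
(13) = 25.23
(14) = -20.96
(15) = 185.78
(16) = 110.67
(17) = 374.00
(18) = 170.00
(19) = 62.00
(20) = 26.00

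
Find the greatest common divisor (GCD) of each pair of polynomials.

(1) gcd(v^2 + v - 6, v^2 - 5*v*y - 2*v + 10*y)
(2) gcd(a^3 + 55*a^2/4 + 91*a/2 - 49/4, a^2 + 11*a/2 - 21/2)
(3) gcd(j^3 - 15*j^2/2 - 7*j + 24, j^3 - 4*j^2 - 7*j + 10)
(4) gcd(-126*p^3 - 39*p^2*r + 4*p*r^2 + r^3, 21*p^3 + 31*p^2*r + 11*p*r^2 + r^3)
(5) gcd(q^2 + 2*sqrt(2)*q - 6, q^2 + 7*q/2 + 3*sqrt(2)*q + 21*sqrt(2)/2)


(1) = v - 2
(2) = a + 7
(3) = j + 2
(4) = gcd((-6*p + r)*(3*p + r)*(7*p + r), (p + r)*(3*p + r)*(7*p + r)) = 21*p^2 + 10*p*r + r^2
(5) = q + 3*sqrt(2)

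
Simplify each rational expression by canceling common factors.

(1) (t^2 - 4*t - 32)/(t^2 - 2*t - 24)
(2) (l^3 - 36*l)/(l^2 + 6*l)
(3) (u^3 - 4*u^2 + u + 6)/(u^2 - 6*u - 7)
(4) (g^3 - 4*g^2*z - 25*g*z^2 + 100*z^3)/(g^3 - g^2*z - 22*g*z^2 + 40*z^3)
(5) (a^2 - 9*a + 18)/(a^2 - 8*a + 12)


(1) = (t - 8)/(t - 6)
(2) = l - 6
(3) = (u^2 - 5*u + 6)/(u - 7)
(4) = (-g + 5*z)/(-g + 2*z)
(5) = (a - 3)/(a - 2)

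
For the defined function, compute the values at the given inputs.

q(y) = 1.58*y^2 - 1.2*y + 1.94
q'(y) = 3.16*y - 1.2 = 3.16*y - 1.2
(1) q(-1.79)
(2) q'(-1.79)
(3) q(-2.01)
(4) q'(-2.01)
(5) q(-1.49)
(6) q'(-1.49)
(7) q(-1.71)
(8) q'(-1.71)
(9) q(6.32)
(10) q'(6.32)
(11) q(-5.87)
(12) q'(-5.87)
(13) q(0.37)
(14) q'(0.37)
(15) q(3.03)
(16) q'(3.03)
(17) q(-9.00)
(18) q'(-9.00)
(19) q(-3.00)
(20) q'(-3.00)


(1) = 9.15
(2) = -6.86
(3) = 10.74
(4) = -7.55
(5) = 7.24
(6) = -5.91
(7) = 8.61
(8) = -6.60
(9) = 57.46
(10) = 18.77
(11) = 63.43
(12) = -19.75
(13) = 1.71
(14) = -0.03
(15) = 12.81
(16) = 8.37
(17) = 140.72
(18) = -29.64
(19) = 19.76
(20) = -10.68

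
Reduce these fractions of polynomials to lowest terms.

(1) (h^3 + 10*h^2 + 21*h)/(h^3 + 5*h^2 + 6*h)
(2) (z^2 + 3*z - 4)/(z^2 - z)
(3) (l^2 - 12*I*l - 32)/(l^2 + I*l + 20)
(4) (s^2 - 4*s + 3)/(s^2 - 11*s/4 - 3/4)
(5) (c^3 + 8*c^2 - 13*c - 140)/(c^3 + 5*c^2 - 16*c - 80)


(1) = (h + 7)/(h + 2)
(2) = (z + 4)/z
(3) = (l - 8*I)/(l + 5*I)
(4) = (4*s - 4)/(4*s + 1)
(5) = (c + 7)/(c + 4)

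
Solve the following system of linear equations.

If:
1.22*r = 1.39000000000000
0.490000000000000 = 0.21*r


Then:
No Solution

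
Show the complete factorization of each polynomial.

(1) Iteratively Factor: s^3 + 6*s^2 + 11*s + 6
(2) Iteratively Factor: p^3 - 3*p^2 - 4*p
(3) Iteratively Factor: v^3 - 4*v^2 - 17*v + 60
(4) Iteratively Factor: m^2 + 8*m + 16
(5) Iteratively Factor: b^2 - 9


(1) = (s + 2)*(s^2 + 4*s + 3) = (s + 1)*(s + 2)*(s + 3)
(2) = (p + 1)*(p^2 - 4*p) = (p - 4)*(p + 1)*(p)
(3) = (v - 3)*(v^2 - v - 20) = (v - 3)*(v + 4)*(v - 5)
(4) = (m + 4)*(m + 4)
(5) = (b + 3)*(b - 3)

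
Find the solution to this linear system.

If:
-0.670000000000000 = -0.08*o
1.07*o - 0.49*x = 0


Then:
o = 8.38
x = 18.29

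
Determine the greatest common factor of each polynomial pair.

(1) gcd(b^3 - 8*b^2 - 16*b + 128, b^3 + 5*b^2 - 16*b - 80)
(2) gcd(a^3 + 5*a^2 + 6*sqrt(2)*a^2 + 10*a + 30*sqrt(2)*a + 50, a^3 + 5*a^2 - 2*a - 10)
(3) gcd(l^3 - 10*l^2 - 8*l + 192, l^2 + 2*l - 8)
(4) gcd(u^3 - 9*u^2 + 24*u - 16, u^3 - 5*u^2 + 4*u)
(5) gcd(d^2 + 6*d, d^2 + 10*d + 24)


(1) = b^2 - 16
(2) = a^2 + a*(sqrt(2) + 5) + 5*sqrt(2)
(3) = l + 4
(4) = u^2 - 5*u + 4
(5) = d + 6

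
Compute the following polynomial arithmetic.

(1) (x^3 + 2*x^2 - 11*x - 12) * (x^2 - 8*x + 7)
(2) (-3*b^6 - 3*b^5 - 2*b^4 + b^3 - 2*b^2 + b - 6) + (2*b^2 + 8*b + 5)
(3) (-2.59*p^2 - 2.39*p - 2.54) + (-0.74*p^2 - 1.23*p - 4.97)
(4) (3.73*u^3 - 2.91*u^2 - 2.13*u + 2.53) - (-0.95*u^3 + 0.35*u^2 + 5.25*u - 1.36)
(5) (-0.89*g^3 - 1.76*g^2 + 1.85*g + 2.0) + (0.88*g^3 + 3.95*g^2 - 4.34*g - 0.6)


(1) = x^5 - 6*x^4 - 20*x^3 + 90*x^2 + 19*x - 84
(2) = -3*b^6 - 3*b^5 - 2*b^4 + b^3 + 9*b - 1
(3) = -3.33*p^2 - 3.62*p - 7.51
(4) = 4.68*u^3 - 3.26*u^2 - 7.38*u + 3.89
(5) = -0.01*g^3 + 2.19*g^2 - 2.49*g + 1.4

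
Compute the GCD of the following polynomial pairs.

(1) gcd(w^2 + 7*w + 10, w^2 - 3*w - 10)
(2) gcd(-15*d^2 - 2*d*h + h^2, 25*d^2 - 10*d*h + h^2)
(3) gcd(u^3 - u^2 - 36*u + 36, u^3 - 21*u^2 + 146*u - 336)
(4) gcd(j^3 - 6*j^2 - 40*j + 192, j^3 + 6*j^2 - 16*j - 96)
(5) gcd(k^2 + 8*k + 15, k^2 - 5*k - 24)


(1) = gcd((w + 2)*(w + 5), (w - 5)*(w + 2)) = w + 2
(2) = 5*d - h
(3) = u - 6
(4) = gcd((j - 8)*(j - 4)*(j + 6), (j - 4)*(j + 4)*(j + 6)) = j^2 + 2*j - 24
(5) = k + 3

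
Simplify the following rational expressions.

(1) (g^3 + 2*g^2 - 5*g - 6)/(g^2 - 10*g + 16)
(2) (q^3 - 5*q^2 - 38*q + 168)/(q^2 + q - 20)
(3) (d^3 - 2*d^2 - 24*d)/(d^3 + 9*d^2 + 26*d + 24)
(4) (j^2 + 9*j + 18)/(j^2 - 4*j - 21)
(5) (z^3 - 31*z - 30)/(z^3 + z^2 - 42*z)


(1) = (g^2 + 4*g + 3)/(g - 8)
(2) = (q^2 - q - 42)/(q + 5)
(3) = (d^2 - 6*d)/(d^2 + 5*d + 6)
(4) = (j + 6)/(j - 7)
(5) = (z^2 + 6*z + 5)/(z^2 + 7*z)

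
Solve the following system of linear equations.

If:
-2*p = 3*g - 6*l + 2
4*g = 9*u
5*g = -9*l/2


Then:
g = 9*u/4
l = -5*u/2
p = -87*u/8 - 1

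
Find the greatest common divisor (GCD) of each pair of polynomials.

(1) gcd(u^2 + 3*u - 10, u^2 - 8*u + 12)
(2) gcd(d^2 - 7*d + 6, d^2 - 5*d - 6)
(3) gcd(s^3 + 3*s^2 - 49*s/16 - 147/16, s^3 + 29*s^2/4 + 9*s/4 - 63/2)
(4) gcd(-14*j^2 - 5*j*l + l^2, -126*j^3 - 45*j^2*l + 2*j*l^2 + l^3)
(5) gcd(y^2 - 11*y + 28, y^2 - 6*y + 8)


(1) = u - 2
(2) = gcd((d - 6)*(d - 1), (d - 6)*(d + 1)) = d - 6
(3) = gcd((s - 7/4)*(s + 7/4)*(s + 3), (s - 7/4)*(s + 3)*(s + 6)) = s^2 + 5*s/4 - 21/4
(4) = 7*j - l
(5) = y - 4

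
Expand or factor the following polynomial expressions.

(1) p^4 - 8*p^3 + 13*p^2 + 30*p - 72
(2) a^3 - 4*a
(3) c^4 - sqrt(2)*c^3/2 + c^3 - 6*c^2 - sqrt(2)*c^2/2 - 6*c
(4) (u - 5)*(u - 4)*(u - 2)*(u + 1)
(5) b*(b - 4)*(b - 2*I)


(1) = (p - 4)*(p - 3)^2*(p + 2)
(2) = a*(a - 2)*(a + 2)
(3) = c*(c + 1)*(c - 2*sqrt(2))*(c + 3*sqrt(2)/2)
(4) = u^4 - 10*u^3 + 27*u^2 - 2*u - 40
(5) = b^3 - 4*b^2 - 2*I*b^2 + 8*I*b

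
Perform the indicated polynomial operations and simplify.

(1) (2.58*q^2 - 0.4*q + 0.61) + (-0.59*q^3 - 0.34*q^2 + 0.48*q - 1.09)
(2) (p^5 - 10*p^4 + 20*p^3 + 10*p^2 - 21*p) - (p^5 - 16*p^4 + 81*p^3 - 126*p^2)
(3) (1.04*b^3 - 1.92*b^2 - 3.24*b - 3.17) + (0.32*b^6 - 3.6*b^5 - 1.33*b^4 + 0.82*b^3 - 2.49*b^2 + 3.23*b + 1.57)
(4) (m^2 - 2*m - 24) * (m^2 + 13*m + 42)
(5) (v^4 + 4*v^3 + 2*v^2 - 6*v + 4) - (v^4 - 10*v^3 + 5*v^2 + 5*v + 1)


(1) = -0.59*q^3 + 2.24*q^2 + 0.08*q - 0.48
(2) = 6*p^4 - 61*p^3 + 136*p^2 - 21*p
(3) = 0.32*b^6 - 3.6*b^5 - 1.33*b^4 + 1.86*b^3 - 4.41*b^2 - 0.01*b - 1.6
(4) = m^4 + 11*m^3 - 8*m^2 - 396*m - 1008
(5) = 14*v^3 - 3*v^2 - 11*v + 3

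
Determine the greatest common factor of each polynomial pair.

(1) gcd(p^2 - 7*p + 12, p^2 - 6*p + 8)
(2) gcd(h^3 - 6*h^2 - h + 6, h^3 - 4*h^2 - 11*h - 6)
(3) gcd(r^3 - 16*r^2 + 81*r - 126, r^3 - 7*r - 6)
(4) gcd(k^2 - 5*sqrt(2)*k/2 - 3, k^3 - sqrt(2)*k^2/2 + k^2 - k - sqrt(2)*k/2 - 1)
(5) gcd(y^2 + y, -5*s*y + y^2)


(1) = p - 4
(2) = h^2 - 5*h - 6
(3) = r - 3
(4) = gcd((k - 3*sqrt(2))*(k + sqrt(2)/2), (k + 1)*(k - sqrt(2))*(k + sqrt(2)/2)) = k + sqrt(2)/2
(5) = gcd(y*(y + 1), y*(-5*s + y)) = y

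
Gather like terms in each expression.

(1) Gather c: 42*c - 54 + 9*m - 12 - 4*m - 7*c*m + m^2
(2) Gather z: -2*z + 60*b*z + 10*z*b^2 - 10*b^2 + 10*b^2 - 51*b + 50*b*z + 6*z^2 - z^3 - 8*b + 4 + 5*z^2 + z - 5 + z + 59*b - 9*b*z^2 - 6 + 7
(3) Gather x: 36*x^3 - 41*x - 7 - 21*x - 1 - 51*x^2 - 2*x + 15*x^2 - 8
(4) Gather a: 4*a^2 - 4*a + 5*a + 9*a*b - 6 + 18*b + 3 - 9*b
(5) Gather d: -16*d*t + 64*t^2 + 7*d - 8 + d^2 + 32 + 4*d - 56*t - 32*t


(1) = c*(42 - 7*m) + m^2 + 5*m - 66
(2) = -z^3 + z^2*(11 - 9*b) + z*(10*b^2 + 110*b)
(3) = 36*x^3 - 36*x^2 - 64*x - 16
(4) = 4*a^2 + a*(9*b + 1) + 9*b - 3
(5) = d^2 + d*(11 - 16*t) + 64*t^2 - 88*t + 24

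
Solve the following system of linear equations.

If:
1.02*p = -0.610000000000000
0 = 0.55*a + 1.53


Then:
a = -2.78
p = -0.60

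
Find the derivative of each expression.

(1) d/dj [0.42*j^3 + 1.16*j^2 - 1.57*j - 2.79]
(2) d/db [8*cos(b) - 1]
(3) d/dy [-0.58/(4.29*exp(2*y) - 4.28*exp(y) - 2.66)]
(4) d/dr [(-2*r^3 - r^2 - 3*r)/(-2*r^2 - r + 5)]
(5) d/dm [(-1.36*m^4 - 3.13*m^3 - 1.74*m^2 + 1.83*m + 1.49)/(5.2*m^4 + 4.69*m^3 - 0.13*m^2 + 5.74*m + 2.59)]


(1) = 1.26*j^2 + 2.32*j - 1.57
(2) = -8*sin(b)
(3) = (4.9764*exp(y) - 2.4824)*exp(y)/(-4.29*exp(2*y) + 4.28*exp(y) + 2.66)^2
(4) = (4*r^4 + 4*r^3 - 35*r^2 - 10*r - 15)/(4*r^4 + 4*r^3 - 19*r^2 - 10*r + 25)
(5) = (9.8976*m^6 + 18.4496*m^5 - 43.3997*m^4 - 98.1794*m^3 - 55.0341*m^2 - 8.6258*m - 3.8129)/(27.04*m^8 + 48.776*m^7 + 20.6441*m^6 + 58.4766*m^5 + 80.7941*m^4 + 22.8018*m^3 + 32.2742*m^2 + 29.7332*m + 6.7081)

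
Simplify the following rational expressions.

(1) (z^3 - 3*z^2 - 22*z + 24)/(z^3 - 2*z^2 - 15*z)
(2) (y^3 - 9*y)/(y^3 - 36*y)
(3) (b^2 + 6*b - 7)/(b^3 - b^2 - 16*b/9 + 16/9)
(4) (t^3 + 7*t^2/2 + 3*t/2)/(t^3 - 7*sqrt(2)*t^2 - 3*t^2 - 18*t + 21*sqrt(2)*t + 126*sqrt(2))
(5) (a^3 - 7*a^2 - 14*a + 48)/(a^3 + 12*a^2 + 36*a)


(1) = (z^3 - 3*z^2 - 22*z + 24)/(z^3 - 2*z^2 - 15*z)
(2) = (y^2 - 9)/(y^2 - 36)
(3) = (9*b + 63)/(9*b^2 - 16)
(4) = (2*t^2 + t)/(2*t^2 + t*(-14*sqrt(2) - 12) + 84*sqrt(2))
(5) = (a^3 - 7*a^2 - 14*a + 48)/(a^3 + 12*a^2 + 36*a)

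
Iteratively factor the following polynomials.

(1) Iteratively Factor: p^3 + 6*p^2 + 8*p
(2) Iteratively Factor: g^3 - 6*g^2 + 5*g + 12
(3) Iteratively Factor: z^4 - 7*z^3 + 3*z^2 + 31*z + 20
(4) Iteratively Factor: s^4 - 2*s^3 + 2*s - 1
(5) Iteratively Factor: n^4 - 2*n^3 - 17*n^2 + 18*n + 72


(1) = (p + 4)*(p^2 + 2*p) = p*(p + 4)*(p + 2)
(2) = (g - 4)*(g^2 - 2*g - 3) = (g - 4)*(g - 3)*(g + 1)
(3) = (z + 1)*(z^3 - 8*z^2 + 11*z + 20) = (z - 5)*(z + 1)*(z^2 - 3*z - 4) = (z - 5)*(z + 1)^2*(z - 4)
(4) = (s - 1)*(s^3 - s^2 - s + 1) = (s - 1)*(s + 1)*(s^2 - 2*s + 1) = (s - 1)^2*(s + 1)*(s - 1)
(5) = (n + 2)*(n^3 - 4*n^2 - 9*n + 36) = (n - 3)*(n + 2)*(n^2 - n - 12) = (n - 4)*(n - 3)*(n + 2)*(n + 3)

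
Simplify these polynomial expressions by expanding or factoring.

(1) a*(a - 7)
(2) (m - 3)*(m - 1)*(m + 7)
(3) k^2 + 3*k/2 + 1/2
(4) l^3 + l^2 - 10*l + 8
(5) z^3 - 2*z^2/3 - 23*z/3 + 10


(1) = a^2 - 7*a
(2) = m^3 + 3*m^2 - 25*m + 21
(3) = (k + 1/2)*(k + 1)
(4) = (l - 2)*(l - 1)*(l + 4)
(5) = (z - 2)*(z - 5/3)*(z + 3)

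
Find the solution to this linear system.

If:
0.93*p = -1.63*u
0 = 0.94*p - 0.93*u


Then:
p = 0.00
u = 0.00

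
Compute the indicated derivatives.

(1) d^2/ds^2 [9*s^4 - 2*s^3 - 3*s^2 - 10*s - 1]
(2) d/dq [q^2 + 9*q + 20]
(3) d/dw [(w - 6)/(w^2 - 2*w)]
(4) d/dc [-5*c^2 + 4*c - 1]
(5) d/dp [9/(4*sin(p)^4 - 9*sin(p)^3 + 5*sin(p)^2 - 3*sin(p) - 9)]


(1) = 108*s^2 - 12*s - 6
(2) = 2*q + 9
(3) = (-w^2 + 12*w - 12)/(w^2*(w^2 - 4*w + 4))
(4) = 4 - 10*c
(5) = 9*(-16*sin(p)^3 + 27*sin(p)^2 - 10*sin(p) + 3)*cos(p)/(-4*sin(p)^4 + 9*sin(p)^3 - 5*sin(p)^2 + 3*sin(p) + 9)^2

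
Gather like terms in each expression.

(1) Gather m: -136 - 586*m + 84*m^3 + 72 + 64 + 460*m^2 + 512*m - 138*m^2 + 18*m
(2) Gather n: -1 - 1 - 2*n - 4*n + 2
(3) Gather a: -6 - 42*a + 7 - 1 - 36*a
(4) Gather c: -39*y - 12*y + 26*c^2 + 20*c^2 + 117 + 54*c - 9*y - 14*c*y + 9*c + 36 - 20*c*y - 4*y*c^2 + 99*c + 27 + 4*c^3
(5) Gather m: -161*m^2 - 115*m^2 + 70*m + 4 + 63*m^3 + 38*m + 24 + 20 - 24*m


(1) = 84*m^3 + 322*m^2 - 56*m
(2) = -6*n
(3) = -78*a
(4) = 4*c^3 + c^2*(46 - 4*y) + c*(162 - 34*y) - 60*y + 180
(5) = 63*m^3 - 276*m^2 + 84*m + 48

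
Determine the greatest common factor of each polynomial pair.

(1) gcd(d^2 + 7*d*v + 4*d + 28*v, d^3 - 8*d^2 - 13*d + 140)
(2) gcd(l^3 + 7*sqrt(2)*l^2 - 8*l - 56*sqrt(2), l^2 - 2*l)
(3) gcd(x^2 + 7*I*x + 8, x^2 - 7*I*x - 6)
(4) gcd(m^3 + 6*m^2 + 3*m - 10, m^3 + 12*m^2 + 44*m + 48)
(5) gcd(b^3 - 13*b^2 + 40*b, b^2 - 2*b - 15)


(1) = gcd((d + 4)*(d + 7*v), (d - 7)*(d - 5)*(d + 4)) = d + 4
(2) = gcd((l - 2*sqrt(2))*(l + 2*sqrt(2))*(l + 7*sqrt(2)), l*(l - 2)) = 1
(3) = x - I
(4) = m + 2
(5) = gcd(b*(b - 8)*(b - 5), (b - 5)*(b + 3)) = b - 5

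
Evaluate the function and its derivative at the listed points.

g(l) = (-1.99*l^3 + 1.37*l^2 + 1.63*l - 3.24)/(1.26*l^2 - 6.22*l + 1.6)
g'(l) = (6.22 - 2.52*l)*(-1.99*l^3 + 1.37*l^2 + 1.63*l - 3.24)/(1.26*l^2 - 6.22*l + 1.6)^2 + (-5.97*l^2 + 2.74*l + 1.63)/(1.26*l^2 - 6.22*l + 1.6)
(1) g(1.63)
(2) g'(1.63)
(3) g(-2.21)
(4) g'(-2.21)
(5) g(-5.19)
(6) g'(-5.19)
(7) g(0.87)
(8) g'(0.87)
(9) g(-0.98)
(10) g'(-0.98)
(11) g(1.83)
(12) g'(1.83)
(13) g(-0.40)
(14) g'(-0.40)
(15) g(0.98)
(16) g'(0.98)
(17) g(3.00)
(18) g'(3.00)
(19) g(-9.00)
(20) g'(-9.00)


(1) = 1.07
(2) = 1.45
(3) = 0.99
(4) = -1.02
(5) = 4.47
(6) = -1.28
(7) = 0.73
(8) = -0.86
(9) = -0.19
(10) = -0.94
(11) = 1.41
(12) = 1.99
(13) = -0.83
(14) = -1.49
(15) = 0.67
(16) = -0.33
(17) = 6.95
(18) = 9.30
(19) = 9.67
(20) = -1.42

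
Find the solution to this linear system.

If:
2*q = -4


Then:
q = -2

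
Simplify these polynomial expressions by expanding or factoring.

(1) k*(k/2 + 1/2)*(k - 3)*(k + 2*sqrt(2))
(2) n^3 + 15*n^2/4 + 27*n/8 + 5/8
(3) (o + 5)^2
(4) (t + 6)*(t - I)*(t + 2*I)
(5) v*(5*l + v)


(1) = k^4/2 - k^3 + sqrt(2)*k^3 - 2*sqrt(2)*k^2 - 3*k^2/2 - 3*sqrt(2)*k
(2) = (n + 1/4)*(n + 1)*(n + 5/2)
(3) = o^2 + 10*o + 25
(4) = t^3 + 6*t^2 + I*t^2 + 2*t + 6*I*t + 12
(5) = 5*l*v + v^2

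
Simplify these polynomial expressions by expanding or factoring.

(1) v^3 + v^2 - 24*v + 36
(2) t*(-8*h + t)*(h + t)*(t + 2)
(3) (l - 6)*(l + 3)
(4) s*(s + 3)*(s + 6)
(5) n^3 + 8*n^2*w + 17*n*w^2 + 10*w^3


(1) = (v - 3)*(v - 2)*(v + 6)
(2) = -8*h^2*t^2 - 16*h^2*t - 7*h*t^3 - 14*h*t^2 + t^4 + 2*t^3
(3) = l^2 - 3*l - 18
(4) = s^3 + 9*s^2 + 18*s
(5) = (n + w)*(n + 2*w)*(n + 5*w)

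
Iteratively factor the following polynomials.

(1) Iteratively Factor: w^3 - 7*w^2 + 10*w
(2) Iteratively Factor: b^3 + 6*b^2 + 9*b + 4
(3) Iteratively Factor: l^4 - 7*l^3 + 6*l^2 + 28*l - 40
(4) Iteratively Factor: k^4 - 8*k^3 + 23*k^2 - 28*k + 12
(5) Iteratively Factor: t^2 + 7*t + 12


(1) = (w - 5)*(w^2 - 2*w) = (w - 5)*(w - 2)*(w)
(2) = (b + 1)*(b^2 + 5*b + 4) = (b + 1)*(b + 4)*(b + 1)
(3) = (l - 2)*(l^3 - 5*l^2 - 4*l + 20) = (l - 2)*(l + 2)*(l^2 - 7*l + 10) = (l - 5)*(l - 2)*(l + 2)*(l - 2)
(4) = (k - 1)*(k^3 - 7*k^2 + 16*k - 12) = (k - 2)*(k - 1)*(k^2 - 5*k + 6) = (k - 2)^2*(k - 1)*(k - 3)
(5) = (t + 4)*(t + 3)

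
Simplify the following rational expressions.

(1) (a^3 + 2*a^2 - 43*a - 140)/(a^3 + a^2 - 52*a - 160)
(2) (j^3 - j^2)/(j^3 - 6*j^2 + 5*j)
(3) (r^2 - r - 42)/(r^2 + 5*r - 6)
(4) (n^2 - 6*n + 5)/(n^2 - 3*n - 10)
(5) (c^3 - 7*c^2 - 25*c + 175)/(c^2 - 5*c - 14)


(1) = (a - 7)/(a - 8)
(2) = j/(j - 5)
(3) = (r - 7)/(r - 1)
(4) = (n - 1)/(n + 2)
(5) = (c^2 - 25)/(c + 2)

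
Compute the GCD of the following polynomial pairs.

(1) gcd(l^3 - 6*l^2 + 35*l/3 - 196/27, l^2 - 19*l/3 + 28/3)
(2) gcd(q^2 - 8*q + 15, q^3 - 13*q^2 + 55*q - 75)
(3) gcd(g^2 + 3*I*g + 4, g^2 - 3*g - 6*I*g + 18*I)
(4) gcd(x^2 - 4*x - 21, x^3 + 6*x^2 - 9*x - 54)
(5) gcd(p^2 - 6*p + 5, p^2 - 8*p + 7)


(1) = l - 7/3
(2) = gcd((q - 5)*(q - 3), (q - 5)^2*(q - 3)) = q^2 - 8*q + 15
(3) = gcd((g - I)*(g + 4*I), (g - 3)*(g - 6*I)) = 1
(4) = gcd((x - 7)*(x + 3), (x - 3)*(x + 3)*(x + 6)) = x + 3
(5) = p - 1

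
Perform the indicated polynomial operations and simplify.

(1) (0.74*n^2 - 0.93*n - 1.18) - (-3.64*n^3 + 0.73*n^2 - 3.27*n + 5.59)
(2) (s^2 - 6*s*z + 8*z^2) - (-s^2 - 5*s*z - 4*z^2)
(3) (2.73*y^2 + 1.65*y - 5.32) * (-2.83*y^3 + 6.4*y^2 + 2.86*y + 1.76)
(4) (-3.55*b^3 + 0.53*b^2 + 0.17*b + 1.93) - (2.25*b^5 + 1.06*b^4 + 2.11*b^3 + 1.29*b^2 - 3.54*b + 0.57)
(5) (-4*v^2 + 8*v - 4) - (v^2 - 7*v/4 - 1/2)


(1) = 3.64*n^3 + 0.01*n^2 + 2.34*n - 6.77
(2) = 2*s^2 - s*z + 12*z^2
(3) = -7.7259*y^5 + 12.8025*y^4 + 33.4234*y^3 - 24.5242*y^2 - 12.3112*y - 9.3632
(4) = -2.25*b^5 - 1.06*b^4 - 5.66*b^3 - 0.76*b^2 + 3.71*b + 1.36
(5) = -5*v^2 + 39*v/4 - 7/2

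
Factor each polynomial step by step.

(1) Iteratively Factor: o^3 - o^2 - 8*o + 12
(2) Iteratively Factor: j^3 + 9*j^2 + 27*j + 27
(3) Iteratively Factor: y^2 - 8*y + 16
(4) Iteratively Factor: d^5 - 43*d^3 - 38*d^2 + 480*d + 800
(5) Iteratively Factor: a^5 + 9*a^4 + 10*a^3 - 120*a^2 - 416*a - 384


(1) = (o - 2)*(o^2 + o - 6) = (o - 2)^2*(o + 3)
(2) = (j + 3)*(j^2 + 6*j + 9) = (j + 3)^2*(j + 3)
(3) = (y - 4)*(y - 4)
(4) = (d - 5)*(d^4 + 5*d^3 - 18*d^2 - 128*d - 160) = (d - 5)*(d + 4)*(d^3 + d^2 - 22*d - 40) = (d - 5)*(d + 4)^2*(d^2 - 3*d - 10) = (d - 5)*(d + 2)*(d + 4)^2*(d - 5)
(5) = (a + 3)*(a^4 + 6*a^3 - 8*a^2 - 96*a - 128) = (a - 4)*(a + 3)*(a^3 + 10*a^2 + 32*a + 32) = (a - 4)*(a + 3)*(a + 4)*(a^2 + 6*a + 8) = (a - 4)*(a + 3)*(a + 4)^2*(a + 2)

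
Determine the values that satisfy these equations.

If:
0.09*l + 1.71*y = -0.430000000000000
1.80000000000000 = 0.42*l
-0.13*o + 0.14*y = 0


Then:
l = 4.29
o = -0.51
y = -0.48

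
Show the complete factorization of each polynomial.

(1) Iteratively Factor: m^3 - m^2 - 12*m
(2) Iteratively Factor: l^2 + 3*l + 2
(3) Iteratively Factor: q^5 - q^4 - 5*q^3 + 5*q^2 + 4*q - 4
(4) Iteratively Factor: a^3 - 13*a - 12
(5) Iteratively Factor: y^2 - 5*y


(1) = (m - 4)*(m^2 + 3*m) = m*(m - 4)*(m + 3)
(2) = (l + 2)*(l + 1)
(3) = (q + 1)*(q^4 - 2*q^3 - 3*q^2 + 8*q - 4) = (q - 1)*(q + 1)*(q^3 - q^2 - 4*q + 4) = (q - 1)^2*(q + 1)*(q^2 - 4) = (q - 2)*(q - 1)^2*(q + 1)*(q + 2)
(4) = (a - 4)*(a^2 + 4*a + 3) = (a - 4)*(a + 3)*(a + 1)
(5) = (y)*(y - 5)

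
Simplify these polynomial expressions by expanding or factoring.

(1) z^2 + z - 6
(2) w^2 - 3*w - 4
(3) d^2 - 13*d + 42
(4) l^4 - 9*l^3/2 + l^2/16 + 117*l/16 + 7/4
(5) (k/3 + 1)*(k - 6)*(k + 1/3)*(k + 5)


(1) = (z - 2)*(z + 3)
(2) = (w - 4)*(w + 1)
(3) = (d - 7)*(d - 6)
(4) = (l - 4)*(l - 7/4)*(l + 1/4)*(l + 1)
(5) = k^4/3 + 7*k^3/9 - 97*k^2/9 - 101*k/3 - 10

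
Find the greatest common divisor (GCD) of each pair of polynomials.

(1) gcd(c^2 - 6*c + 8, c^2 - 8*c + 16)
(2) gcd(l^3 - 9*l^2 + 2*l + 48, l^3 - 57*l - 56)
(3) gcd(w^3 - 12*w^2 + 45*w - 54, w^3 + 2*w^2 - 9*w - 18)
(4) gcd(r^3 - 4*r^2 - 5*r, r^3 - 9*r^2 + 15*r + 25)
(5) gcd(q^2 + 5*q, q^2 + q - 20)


(1) = c - 4
(2) = l - 8
(3) = w - 3
(4) = r^2 - 4*r - 5
(5) = q + 5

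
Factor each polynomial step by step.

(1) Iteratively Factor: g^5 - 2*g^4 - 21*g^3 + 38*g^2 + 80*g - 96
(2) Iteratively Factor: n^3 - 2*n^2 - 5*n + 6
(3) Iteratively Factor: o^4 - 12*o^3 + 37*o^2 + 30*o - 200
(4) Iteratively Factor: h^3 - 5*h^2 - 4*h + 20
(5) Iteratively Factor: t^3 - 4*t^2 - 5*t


(1) = (g - 4)*(g^4 + 2*g^3 - 13*g^2 - 14*g + 24) = (g - 4)*(g - 3)*(g^3 + 5*g^2 + 2*g - 8) = (g - 4)*(g - 3)*(g - 1)*(g^2 + 6*g + 8) = (g - 4)*(g - 3)*(g - 1)*(g + 4)*(g + 2)
(2) = (n + 2)*(n^2 - 4*n + 3) = (n - 1)*(n + 2)*(n - 3)
(3) = (o - 5)*(o^3 - 7*o^2 + 2*o + 40) = (o - 5)*(o - 4)*(o^2 - 3*o - 10) = (o - 5)*(o - 4)*(o + 2)*(o - 5)
(4) = (h + 2)*(h^2 - 7*h + 10) = (h - 2)*(h + 2)*(h - 5)
(5) = (t)*(t^2 - 4*t - 5) = t*(t - 5)*(t + 1)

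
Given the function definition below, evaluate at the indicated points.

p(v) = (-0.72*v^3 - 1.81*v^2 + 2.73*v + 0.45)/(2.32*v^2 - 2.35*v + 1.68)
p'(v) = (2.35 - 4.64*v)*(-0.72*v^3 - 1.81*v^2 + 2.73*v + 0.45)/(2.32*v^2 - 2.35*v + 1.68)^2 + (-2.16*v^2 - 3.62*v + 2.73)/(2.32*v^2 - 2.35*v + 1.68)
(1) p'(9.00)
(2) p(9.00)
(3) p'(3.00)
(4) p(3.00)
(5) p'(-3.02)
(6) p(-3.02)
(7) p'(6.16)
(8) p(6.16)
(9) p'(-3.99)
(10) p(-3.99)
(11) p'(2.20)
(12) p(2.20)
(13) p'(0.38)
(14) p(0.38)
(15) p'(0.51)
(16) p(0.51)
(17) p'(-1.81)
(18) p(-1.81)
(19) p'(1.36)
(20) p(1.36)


(1) = -0.32
(2) = -3.84
(3) = -0.47
(4) = -1.75
(5) = -0.28
(6) = -0.15
(7) = -0.33
(8) = -2.92
(9) = -0.30
(10) = 0.13
(11) = -0.72
(12) = -1.29
(13) = 1.48
(14) = 1.06
(15) = 0.28
(16) = 1.18
(17) = -0.20
(18) = -0.45
(19) = -1.72
(20) = -0.36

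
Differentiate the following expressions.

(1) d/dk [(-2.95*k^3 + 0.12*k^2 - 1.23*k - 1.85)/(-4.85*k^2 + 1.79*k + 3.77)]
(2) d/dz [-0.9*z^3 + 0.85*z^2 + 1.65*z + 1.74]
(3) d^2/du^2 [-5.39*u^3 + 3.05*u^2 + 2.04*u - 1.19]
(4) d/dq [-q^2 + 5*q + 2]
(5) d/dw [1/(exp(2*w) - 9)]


(1) = (14.3075*k^4 - 10.561*k^3 - 39.1152*k^2 - 17.0402*k - 1.3256)/(23.5225*k^4 - 17.363*k^3 - 33.3649*k^2 + 13.4966*k + 14.2129)
(2) = -2.7*z^2 + 1.7*z + 1.65
(3) = 6.1 - 32.34*u
(4) = 5 - 2*q
(5) = -2*exp(2*w)/(exp(2*w) - 9)^2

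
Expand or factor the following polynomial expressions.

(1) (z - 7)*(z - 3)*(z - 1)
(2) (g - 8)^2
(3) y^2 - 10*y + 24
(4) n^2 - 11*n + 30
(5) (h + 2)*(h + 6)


(1) = z^3 - 11*z^2 + 31*z - 21
(2) = g^2 - 16*g + 64
(3) = (y - 6)*(y - 4)
(4) = (n - 6)*(n - 5)
(5) = h^2 + 8*h + 12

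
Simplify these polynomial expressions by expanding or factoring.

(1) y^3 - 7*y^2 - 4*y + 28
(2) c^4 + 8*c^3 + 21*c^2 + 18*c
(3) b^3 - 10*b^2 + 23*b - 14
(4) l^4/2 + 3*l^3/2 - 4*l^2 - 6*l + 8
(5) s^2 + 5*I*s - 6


(1) = (y - 7)*(y - 2)*(y + 2)
(2) = c*(c + 2)*(c + 3)^2
(3) = (b - 7)*(b - 2)*(b - 1)
(4) = (l/2 + 1)*(l - 2)*(l - 1)*(l + 4)
(5) = (s + 2*I)*(s + 3*I)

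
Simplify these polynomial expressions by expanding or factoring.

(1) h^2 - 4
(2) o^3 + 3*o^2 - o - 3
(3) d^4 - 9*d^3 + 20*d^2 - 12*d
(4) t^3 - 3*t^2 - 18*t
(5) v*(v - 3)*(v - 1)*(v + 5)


(1) = (h - 2)*(h + 2)
(2) = (o - 1)*(o + 1)*(o + 3)
(3) = d*(d - 6)*(d - 2)*(d - 1)
(4) = t*(t - 6)*(t + 3)
(5) = v^4 + v^3 - 17*v^2 + 15*v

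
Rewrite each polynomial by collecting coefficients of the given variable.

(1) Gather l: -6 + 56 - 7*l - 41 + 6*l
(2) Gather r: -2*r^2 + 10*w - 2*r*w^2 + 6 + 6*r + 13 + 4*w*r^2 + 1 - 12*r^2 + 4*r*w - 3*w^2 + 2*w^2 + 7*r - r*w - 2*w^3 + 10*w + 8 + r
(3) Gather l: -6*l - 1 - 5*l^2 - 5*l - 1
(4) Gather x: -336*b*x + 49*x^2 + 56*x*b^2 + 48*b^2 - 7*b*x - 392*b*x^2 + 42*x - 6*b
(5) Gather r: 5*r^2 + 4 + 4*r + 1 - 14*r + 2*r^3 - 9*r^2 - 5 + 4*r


(1) = 9 - l
(2) = r^2*(4*w - 14) + r*(-2*w^2 + 3*w + 14) - 2*w^3 - w^2 + 20*w + 28
(3) = -5*l^2 - 11*l - 2
(4) = 48*b^2 - 6*b + x^2*(49 - 392*b) + x*(56*b^2 - 343*b + 42)
(5) = 2*r^3 - 4*r^2 - 6*r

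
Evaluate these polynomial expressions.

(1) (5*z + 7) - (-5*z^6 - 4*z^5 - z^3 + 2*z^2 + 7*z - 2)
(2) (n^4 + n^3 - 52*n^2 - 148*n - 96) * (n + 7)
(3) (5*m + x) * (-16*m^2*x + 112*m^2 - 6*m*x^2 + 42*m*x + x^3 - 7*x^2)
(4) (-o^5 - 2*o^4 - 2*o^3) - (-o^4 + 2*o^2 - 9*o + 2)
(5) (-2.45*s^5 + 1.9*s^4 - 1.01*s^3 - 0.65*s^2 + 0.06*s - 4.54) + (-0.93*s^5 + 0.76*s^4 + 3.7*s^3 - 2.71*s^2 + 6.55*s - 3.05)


(1) = 5*z^6 + 4*z^5 + z^3 - 2*z^2 - 2*z + 9
(2) = n^5 + 8*n^4 - 45*n^3 - 512*n^2 - 1132*n - 672
(3) = -80*m^3*x + 560*m^3 - 46*m^2*x^2 + 322*m^2*x - m*x^3 + 7*m*x^2 + x^4 - 7*x^3
(4) = -o^5 - o^4 - 2*o^3 - 2*o^2 + 9*o - 2
(5) = -3.38*s^5 + 2.66*s^4 + 2.69*s^3 - 3.36*s^2 + 6.61*s - 7.59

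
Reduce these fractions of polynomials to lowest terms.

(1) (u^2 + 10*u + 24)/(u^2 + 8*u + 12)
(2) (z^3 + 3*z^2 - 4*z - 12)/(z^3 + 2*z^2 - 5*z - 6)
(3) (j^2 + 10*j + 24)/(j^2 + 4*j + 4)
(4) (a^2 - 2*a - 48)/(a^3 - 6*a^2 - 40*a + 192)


(1) = (u + 4)/(u + 2)
(2) = (z + 2)/(z + 1)
(3) = (j^2 + 10*j + 24)/(j^2 + 4*j + 4)
(4) = 1/(a - 4)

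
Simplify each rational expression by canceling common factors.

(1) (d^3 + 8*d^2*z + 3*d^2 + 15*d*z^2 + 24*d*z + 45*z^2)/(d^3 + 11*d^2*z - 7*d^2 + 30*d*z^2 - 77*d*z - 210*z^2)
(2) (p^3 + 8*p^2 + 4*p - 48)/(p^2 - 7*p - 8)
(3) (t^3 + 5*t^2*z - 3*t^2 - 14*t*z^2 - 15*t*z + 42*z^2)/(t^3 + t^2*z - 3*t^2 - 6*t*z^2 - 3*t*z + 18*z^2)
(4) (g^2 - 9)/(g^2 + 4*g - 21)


(1) = (d^2 + 3*d*z + 3*d + 9*z)/(d^2 + 6*d*z - 7*d - 42*z)
(2) = (p^3 + 8*p^2 + 4*p - 48)/(p^2 - 7*p - 8)
(3) = (t + 7*z)/(t + 3*z)
(4) = (g + 3)/(g + 7)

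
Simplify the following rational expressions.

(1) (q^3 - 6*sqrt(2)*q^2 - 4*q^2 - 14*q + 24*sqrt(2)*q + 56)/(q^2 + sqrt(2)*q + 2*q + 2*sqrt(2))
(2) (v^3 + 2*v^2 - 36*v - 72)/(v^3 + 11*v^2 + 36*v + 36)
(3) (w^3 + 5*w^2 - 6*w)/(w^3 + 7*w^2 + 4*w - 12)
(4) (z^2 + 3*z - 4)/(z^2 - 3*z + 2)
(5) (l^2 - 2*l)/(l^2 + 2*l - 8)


(1) = (q^2 + q*(-7*sqrt(2) - 4) + 28*sqrt(2))/(q + 2)
(2) = (v - 6)/(v + 3)
(3) = w/(w + 2)
(4) = (z + 4)/(z - 2)
(5) = l/(l + 4)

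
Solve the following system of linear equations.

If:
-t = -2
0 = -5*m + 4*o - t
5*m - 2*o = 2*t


Then:
m = 2
o = 3
t = 2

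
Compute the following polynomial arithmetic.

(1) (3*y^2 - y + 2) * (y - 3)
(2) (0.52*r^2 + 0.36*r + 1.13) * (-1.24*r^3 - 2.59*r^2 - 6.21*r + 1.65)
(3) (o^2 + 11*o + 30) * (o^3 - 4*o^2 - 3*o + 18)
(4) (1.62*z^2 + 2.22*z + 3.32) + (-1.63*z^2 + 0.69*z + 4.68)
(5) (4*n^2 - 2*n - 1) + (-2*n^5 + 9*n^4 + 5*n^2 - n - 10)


(1) = 3*y^3 - 10*y^2 + 5*y - 6
(2) = -0.6448*r^5 - 1.7932*r^4 - 5.5628*r^3 - 4.3043*r^2 - 6.4233*r + 1.8645
(3) = o^5 + 7*o^4 - 17*o^3 - 135*o^2 + 108*o + 540
(4) = -0.01*z^2 + 2.91*z + 8.0
(5) = -2*n^5 + 9*n^4 + 9*n^2 - 3*n - 11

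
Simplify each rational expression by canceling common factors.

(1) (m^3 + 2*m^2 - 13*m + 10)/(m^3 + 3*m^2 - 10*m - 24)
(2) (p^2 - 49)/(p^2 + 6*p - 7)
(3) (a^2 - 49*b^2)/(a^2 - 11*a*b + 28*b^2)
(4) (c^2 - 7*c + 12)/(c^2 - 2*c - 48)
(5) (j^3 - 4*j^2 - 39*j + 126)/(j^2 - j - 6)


(1) = (m^3 + 2*m^2 - 13*m + 10)/(m^3 + 3*m^2 - 10*m - 24)
(2) = (p - 7)/(p - 1)
(3) = (a + 7*b)/(a - 4*b)
(4) = (c^2 - 7*c + 12)/(c^2 - 2*c - 48)
(5) = (j^2 - j - 42)/(j + 2)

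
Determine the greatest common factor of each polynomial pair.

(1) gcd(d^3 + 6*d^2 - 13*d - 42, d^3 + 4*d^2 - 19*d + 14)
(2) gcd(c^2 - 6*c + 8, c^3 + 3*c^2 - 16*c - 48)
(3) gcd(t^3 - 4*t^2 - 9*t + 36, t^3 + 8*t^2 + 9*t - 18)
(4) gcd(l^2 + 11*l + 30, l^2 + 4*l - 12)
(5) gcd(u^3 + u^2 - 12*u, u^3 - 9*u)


(1) = gcd((d - 3)*(d + 2)*(d + 7), (d - 2)*(d - 1)*(d + 7)) = d + 7
(2) = c - 4
(3) = gcd((t - 4)*(t - 3)*(t + 3), (t - 1)*(t + 3)*(t + 6)) = t + 3
(4) = l + 6
(5) = gcd(u*(u - 3)*(u + 4), u*(u - 3)*(u + 3)) = u^2 - 3*u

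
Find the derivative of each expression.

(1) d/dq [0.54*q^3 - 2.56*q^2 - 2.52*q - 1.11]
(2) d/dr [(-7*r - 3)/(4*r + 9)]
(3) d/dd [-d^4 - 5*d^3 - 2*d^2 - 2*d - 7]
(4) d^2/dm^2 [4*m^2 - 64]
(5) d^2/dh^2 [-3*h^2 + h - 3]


(1) = 1.62*q^2 - 5.12*q - 2.52
(2) = -51/(4*r + 9)^2
(3) = -4*d^3 - 15*d^2 - 4*d - 2
(4) = 8
(5) = -6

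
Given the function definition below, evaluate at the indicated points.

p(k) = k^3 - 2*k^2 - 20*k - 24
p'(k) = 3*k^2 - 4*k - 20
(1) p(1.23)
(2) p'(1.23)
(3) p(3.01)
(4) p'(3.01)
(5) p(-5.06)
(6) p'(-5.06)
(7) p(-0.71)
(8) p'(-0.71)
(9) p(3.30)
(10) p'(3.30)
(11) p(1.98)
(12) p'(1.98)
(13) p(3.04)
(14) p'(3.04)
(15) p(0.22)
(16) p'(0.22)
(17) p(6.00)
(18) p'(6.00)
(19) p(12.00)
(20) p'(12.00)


(1) = -49.76
(2) = -20.38
(3) = -75.05
(4) = -4.86
(5) = -103.56
(6) = 77.05
(7) = -11.17
(8) = -15.65
(9) = -75.84
(10) = -0.53
(11) = -63.68
(12) = -16.16
(13) = -75.19
(14) = -4.44
(15) = -28.49
(16) = -20.73
(17) = 0.00
(18) = 64.00
(19) = 1176.00
(20) = 364.00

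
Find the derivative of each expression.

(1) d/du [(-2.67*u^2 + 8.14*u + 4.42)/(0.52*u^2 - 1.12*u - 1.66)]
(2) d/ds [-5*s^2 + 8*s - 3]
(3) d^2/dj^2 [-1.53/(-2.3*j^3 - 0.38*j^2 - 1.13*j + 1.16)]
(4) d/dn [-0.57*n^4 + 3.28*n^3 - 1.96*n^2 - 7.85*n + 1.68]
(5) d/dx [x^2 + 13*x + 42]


(1) = (-1.2424*u^2 + 4.2676*u - 8.562)/(0.2704*u^4 - 1.1648*u^3 - 0.472*u^2 + 3.7184*u + 2.7556)
(2) = 8 - 10*s
(3) = (-(21.114*j + 1.1628)*(2.3*j^3 + 0.38*j^2 + 1.13*j - 1.16) + 1.53*(6.9*j^2 + 0.76*j + 1.13)*(13.8*j^2 + 1.52*j + 2.26))/(2.3*j^3 + 0.38*j^2 + 1.13*j - 1.16)^3
(4) = -2.28*n^3 + 9.84*n^2 - 3.92*n - 7.85
(5) = 2*x + 13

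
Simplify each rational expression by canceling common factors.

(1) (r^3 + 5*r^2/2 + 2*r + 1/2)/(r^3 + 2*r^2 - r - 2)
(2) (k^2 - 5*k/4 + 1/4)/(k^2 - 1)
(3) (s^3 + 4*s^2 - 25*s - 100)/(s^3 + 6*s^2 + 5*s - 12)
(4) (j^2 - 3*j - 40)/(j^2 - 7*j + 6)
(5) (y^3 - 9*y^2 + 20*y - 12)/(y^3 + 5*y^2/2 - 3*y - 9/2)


(1) = (2*r^2 + 3*r + 1)/(2*r^2 + 2*r - 4)
(2) = (4*k - 1)/(4*k + 4)
(3) = (s^2 - 25)/(s^2 + 2*s - 3)
(4) = (j^2 - 3*j - 40)/(j^2 - 7*j + 6)
(5) = (2*y^3 - 18*y^2 + 40*y - 24)/(2*y^3 + 5*y^2 - 6*y - 9)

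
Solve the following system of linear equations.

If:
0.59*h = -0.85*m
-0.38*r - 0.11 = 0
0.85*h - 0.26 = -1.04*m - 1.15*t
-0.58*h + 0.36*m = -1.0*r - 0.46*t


Then:
h = -0.21
m = 0.15
r = -0.29
t = 0.25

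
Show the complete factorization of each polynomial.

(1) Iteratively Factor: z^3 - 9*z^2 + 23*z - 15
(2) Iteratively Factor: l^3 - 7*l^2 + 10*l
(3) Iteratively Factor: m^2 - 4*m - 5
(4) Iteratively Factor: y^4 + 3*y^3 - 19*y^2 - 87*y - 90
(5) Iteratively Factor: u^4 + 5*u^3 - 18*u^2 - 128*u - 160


(1) = (z - 3)*(z^2 - 6*z + 5) = (z - 5)*(z - 3)*(z - 1)
(2) = (l)*(l^2 - 7*l + 10) = l*(l - 5)*(l - 2)
(3) = (m - 5)*(m + 1)
(4) = (y + 3)*(y^3 - 19*y - 30) = (y - 5)*(y + 3)*(y^2 + 5*y + 6) = (y - 5)*(y + 3)^2*(y + 2)
(5) = (u + 2)*(u^3 + 3*u^2 - 24*u - 80) = (u + 2)*(u + 4)*(u^2 - u - 20) = (u - 5)*(u + 2)*(u + 4)*(u + 4)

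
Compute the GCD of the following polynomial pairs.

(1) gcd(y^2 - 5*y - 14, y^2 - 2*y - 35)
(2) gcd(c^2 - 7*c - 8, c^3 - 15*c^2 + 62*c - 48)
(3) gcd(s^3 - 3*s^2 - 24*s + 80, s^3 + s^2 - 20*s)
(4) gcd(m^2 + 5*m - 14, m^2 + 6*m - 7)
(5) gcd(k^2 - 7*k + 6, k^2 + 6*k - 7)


(1) = gcd((y - 7)*(y + 2), (y - 7)*(y + 5)) = y - 7
(2) = c - 8
(3) = s^2 + s - 20
(4) = m + 7
(5) = gcd((k - 6)*(k - 1), (k - 1)*(k + 7)) = k - 1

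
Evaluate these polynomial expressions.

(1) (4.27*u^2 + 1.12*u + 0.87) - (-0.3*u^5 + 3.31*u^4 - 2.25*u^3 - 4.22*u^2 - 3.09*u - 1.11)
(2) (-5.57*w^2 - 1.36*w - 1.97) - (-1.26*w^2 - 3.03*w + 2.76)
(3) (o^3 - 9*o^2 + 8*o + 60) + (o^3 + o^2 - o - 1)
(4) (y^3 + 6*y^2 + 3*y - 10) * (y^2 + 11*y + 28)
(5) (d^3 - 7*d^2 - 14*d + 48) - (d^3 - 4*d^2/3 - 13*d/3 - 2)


(1) = 0.3*u^5 - 3.31*u^4 + 2.25*u^3 + 8.49*u^2 + 4.21*u + 1.98
(2) = -4.31*w^2 + 1.67*w - 4.73
(3) = 2*o^3 - 8*o^2 + 7*o + 59
(4) = y^5 + 17*y^4 + 97*y^3 + 191*y^2 - 26*y - 280
(5) = -17*d^2/3 - 29*d/3 + 50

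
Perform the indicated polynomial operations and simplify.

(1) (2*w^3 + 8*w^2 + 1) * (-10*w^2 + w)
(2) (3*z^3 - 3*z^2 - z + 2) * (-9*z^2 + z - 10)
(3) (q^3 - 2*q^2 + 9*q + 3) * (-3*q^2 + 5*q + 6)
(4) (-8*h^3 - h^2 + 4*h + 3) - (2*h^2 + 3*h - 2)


(1) = -20*w^5 - 78*w^4 + 8*w^3 - 10*w^2 + w
(2) = -27*z^5 + 30*z^4 - 24*z^3 + 11*z^2 + 12*z - 20
(3) = -3*q^5 + 11*q^4 - 31*q^3 + 24*q^2 + 69*q + 18
(4) = -8*h^3 - 3*h^2 + h + 5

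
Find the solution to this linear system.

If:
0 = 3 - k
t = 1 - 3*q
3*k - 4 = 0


Then:
No Solution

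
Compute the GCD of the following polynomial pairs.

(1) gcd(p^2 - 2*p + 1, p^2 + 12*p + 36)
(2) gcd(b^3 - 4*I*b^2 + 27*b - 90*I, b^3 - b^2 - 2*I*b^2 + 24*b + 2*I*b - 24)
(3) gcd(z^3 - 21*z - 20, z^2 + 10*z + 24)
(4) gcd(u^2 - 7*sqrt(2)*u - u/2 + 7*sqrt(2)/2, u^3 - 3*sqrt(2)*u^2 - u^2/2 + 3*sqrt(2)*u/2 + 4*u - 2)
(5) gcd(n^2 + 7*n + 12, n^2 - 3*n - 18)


(1) = 1
(2) = gcd((b - 6*I)*(b - 3*I)*(b + 5*I), (b - 1)*(b - 6*I)*(b + 4*I)) = b - 6*I
(3) = z + 4
(4) = gcd((u - 1/2)*(u - 7*sqrt(2)), (u - 1/2)*(u - 2*sqrt(2))*(u - sqrt(2))) = u - 1/2
(5) = n + 3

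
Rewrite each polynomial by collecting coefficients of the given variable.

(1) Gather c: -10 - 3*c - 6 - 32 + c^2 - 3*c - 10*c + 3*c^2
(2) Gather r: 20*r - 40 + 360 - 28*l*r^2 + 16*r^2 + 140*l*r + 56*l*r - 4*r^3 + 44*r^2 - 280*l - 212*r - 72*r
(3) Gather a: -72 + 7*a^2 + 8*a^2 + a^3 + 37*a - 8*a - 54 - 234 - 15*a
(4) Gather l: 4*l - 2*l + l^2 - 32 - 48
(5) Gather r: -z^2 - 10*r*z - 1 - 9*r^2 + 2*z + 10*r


(1) = 4*c^2 - 16*c - 48
(2) = -280*l - 4*r^3 + r^2*(60 - 28*l) + r*(196*l - 264) + 320
(3) = a^3 + 15*a^2 + 14*a - 360
(4) = l^2 + 2*l - 80
(5) = -9*r^2 + r*(10 - 10*z) - z^2 + 2*z - 1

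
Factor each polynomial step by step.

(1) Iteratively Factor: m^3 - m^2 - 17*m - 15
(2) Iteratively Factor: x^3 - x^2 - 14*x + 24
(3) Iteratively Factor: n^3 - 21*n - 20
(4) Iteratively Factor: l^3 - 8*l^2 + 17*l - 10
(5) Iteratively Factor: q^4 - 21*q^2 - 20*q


(1) = (m + 1)*(m^2 - 2*m - 15) = (m - 5)*(m + 1)*(m + 3)
(2) = (x - 2)*(x^2 + x - 12) = (x - 2)*(x + 4)*(x - 3)
(3) = (n + 4)*(n^2 - 4*n - 5) = (n - 5)*(n + 4)*(n + 1)
(4) = (l - 1)*(l^2 - 7*l + 10) = (l - 5)*(l - 1)*(l - 2)
(5) = (q + 4)*(q^3 - 4*q^2 - 5*q) = (q + 1)*(q + 4)*(q^2 - 5*q) = q*(q + 1)*(q + 4)*(q - 5)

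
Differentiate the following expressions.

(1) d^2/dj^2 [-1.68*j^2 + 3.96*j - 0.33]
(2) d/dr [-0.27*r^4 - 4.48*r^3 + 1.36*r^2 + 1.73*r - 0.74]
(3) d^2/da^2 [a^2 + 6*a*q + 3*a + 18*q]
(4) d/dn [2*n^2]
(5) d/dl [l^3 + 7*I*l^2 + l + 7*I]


(1) = -3.36000000000000
(2) = -1.08*r^3 - 13.44*r^2 + 2.72*r + 1.73
(3) = 2
(4) = 4*n
(5) = 3*l^2 + 14*I*l + 1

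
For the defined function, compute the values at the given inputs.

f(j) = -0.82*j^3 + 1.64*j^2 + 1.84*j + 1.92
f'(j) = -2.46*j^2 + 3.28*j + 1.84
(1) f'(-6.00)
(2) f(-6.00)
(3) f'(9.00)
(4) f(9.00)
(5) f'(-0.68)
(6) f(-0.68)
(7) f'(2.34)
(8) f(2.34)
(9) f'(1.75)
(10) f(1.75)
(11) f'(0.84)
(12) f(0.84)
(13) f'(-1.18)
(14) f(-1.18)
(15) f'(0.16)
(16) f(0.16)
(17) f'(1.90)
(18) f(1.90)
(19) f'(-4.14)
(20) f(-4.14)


(1) = -106.40
(2) = 227.04
(3) = -167.90
(4) = -446.46
(5) = -1.53
(6) = 1.68
(7) = -3.95
(8) = 4.70
(9) = 0.05
(10) = 5.77
(11) = 2.86
(12) = 4.14
(13) = -5.46
(14) = 3.38
(15) = 2.30
(16) = 2.25
(17) = -0.81
(18) = 5.71
(19) = -53.90
(20) = 80.60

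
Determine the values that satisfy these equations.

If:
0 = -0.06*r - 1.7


Then:
r = -28.33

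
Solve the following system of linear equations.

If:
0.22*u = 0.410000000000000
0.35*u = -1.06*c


Then:
c = -0.62
u = 1.86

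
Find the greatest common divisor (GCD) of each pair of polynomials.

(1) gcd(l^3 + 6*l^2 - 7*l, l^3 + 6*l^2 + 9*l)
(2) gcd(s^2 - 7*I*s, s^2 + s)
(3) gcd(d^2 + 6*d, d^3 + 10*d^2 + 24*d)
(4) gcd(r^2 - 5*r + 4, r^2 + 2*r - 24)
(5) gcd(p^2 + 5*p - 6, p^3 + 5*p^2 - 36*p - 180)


(1) = gcd(l*(l - 1)*(l + 7), l*(l + 3)^2) = l
(2) = gcd(s*(s - 7*I), s*(s + 1)) = s
(3) = d^2 + 6*d
(4) = r - 4
(5) = gcd((p - 1)*(p + 6), (p - 6)*(p + 5)*(p + 6)) = p + 6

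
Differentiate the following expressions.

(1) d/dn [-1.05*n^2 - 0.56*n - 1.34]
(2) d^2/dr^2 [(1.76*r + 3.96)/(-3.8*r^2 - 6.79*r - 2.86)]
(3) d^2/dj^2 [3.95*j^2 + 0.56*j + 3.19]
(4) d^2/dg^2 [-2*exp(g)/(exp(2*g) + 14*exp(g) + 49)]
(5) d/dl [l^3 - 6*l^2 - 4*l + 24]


(1) = -2.1*n - 0.56
(2) = (-(1.76*r + 3.96)*(7.6*r + 6.79)*(15.2*r + 13.58) + (40.128*r + 53.9968)*(3.8*r^2 + 6.79*r + 2.86))/(3.8*r^2 + 6.79*r + 2.86)^3
(3) = 7.90000000000000
(4) = 2*(-exp(2*g) + 28*exp(g) - 49)*exp(g)/(exp(4*g) + 28*exp(3*g) + 294*exp(2*g) + 1372*exp(g) + 2401)
(5) = 3*l^2 - 12*l - 4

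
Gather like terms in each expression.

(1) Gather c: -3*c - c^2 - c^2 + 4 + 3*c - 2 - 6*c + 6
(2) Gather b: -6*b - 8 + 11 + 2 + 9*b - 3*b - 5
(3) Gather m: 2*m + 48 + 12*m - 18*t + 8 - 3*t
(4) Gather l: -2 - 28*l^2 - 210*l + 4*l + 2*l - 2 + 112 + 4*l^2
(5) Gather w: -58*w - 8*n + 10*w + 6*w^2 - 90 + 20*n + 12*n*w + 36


(1) = -2*c^2 - 6*c + 8
(2) = 0
(3) = 14*m - 21*t + 56
(4) = -24*l^2 - 204*l + 108
(5) = 12*n + 6*w^2 + w*(12*n - 48) - 54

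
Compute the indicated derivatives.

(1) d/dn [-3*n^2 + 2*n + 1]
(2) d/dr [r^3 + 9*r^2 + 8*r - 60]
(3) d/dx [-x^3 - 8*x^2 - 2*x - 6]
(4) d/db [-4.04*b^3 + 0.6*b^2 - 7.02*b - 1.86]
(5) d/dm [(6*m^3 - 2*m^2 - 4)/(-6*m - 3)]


(1) = 2 - 6*n
(2) = 3*r^2 + 18*r + 8
(3) = -3*x^2 - 16*x - 2
(4) = -12.12*b^2 + 1.2*b - 7.02
(5) = 2*(-12*m^3 - 7*m^2 + 2*m - 4)/(3*(4*m^2 + 4*m + 1))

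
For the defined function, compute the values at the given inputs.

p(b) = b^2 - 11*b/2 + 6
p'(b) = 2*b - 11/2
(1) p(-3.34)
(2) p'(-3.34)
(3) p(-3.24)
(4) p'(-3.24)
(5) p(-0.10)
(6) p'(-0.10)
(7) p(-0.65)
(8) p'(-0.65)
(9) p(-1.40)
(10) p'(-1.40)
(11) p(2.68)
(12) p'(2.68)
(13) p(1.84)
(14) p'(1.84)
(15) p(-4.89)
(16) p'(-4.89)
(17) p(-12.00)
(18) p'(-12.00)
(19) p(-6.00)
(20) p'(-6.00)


(1) = 35.53
(2) = -12.18
(3) = 34.32
(4) = -11.98
(5) = 6.56
(6) = -5.70
(7) = 10.00
(8) = -6.80
(9) = 15.66
(10) = -8.30
(11) = -1.56
(12) = -0.14
(13) = -0.73
(14) = -1.82
(15) = 56.81
(16) = -15.28
(17) = 216.00
(18) = -29.50
(19) = 75.00
(20) = -17.50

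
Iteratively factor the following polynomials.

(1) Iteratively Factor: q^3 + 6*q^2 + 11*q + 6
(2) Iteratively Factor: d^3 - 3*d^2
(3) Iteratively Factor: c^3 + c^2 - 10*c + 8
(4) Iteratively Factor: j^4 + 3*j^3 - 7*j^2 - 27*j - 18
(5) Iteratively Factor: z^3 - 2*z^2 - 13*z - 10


(1) = (q + 2)*(q^2 + 4*q + 3) = (q + 1)*(q + 2)*(q + 3)
(2) = (d - 3)*(d^2) = d*(d - 3)*(d)
(3) = (c - 2)*(c^2 + 3*c - 4) = (c - 2)*(c - 1)*(c + 4)
(4) = (j + 2)*(j^3 + j^2 - 9*j - 9) = (j + 1)*(j + 2)*(j^2 - 9) = (j - 3)*(j + 1)*(j + 2)*(j + 3)
(5) = (z + 2)*(z^2 - 4*z - 5) = (z + 1)*(z + 2)*(z - 5)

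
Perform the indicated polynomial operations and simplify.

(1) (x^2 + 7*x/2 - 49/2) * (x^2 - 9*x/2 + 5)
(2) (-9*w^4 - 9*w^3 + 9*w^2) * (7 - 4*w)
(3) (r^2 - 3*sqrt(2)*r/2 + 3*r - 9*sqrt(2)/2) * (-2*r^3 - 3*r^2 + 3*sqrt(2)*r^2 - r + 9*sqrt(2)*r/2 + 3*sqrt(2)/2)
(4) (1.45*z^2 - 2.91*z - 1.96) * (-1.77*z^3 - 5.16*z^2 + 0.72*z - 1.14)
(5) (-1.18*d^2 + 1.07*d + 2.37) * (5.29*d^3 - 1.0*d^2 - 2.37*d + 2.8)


(1) = x^4 - x^3 - 141*x^2/4 + 511*x/4 - 245/2
(2) = 36*w^5 - 27*w^4 - 99*w^3 + 63*w^2
(3) = -2*r^5 - 9*r^4 + 6*sqrt(2)*r^4 - 19*r^3 + 27*sqrt(2)*r^3 - 87*r^2/2 + 30*sqrt(2)*r^2 - 45*r + 9*sqrt(2)*r - 27/2
(4) = -2.5665*z^5 - 2.3313*z^4 + 19.5288*z^3 + 6.3654*z^2 + 1.9062*z + 2.2344
(5) = -6.2422*d^5 + 6.8403*d^4 + 14.2639*d^3 - 8.2099*d^2 - 2.6209*d + 6.636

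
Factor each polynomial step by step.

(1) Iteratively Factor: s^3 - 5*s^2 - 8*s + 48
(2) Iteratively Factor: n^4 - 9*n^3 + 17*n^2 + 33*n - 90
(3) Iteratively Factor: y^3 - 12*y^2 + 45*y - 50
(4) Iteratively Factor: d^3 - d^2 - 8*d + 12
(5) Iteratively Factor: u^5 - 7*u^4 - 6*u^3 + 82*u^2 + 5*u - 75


(1) = (s - 4)*(s^2 - s - 12) = (s - 4)*(s + 3)*(s - 4)
(2) = (n + 2)*(n^3 - 11*n^2 + 39*n - 45) = (n - 5)*(n + 2)*(n^2 - 6*n + 9) = (n - 5)*(n - 3)*(n + 2)*(n - 3)
(3) = (y - 5)*(y^2 - 7*y + 10) = (y - 5)^2*(y - 2)
(4) = (d + 3)*(d^2 - 4*d + 4) = (d - 2)*(d + 3)*(d - 2)
(5) = (u + 1)*(u^4 - 8*u^3 + 2*u^2 + 80*u - 75) = (u - 5)*(u + 1)*(u^3 - 3*u^2 - 13*u + 15) = (u - 5)*(u - 1)*(u + 1)*(u^2 - 2*u - 15) = (u - 5)^2*(u - 1)*(u + 1)*(u + 3)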